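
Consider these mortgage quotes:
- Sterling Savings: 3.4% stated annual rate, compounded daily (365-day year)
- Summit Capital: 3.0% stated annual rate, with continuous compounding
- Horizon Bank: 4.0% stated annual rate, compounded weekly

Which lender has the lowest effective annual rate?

Sterling Savings: (1 + 0.034/365)^365 − 1 = 3.458%
Summit Capital: e^0.030 − 1 = 3.045%
Horizon Bank: (1 + 0.040/52)^52 − 1 = 4.079%
The lowest effective annual rate is Summit Capital at 3.045%.

Summit Capital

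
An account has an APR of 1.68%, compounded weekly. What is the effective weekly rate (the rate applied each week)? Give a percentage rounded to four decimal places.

With a nominal annual rate compounded weekly, the periodic rate is the nominal rate divided by 52.
i = 0.0168 / 52 = 0.0003231 = 0.0323%.

0.0323%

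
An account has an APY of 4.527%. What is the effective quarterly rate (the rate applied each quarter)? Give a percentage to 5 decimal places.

1.11303%

The per-quarter rate i satisfies (1 + i)^4 = 1 + 0.04527.
i = 1.04527^(1/4) − 1 = 0.0111303 = 1.11303%.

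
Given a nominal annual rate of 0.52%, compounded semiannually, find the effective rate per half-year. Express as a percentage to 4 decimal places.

0.2600%

With a nominal annual rate compounded semiannually, the periodic rate is the nominal rate divided by 2.
i = 0.0052 / 2 = 0.0026000 = 0.2600%.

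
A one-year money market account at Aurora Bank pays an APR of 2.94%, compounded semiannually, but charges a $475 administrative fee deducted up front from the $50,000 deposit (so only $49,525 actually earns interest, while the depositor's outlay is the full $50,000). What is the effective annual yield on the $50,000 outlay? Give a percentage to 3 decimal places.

Value after one year: 49,525 × (1 + 0.0294/2)^2 = 49,525 × 1.029616 = $50,991.74.
Effective yield on the $50,000 outlay: 50,991.74 / 50,000 − 1 = 0.019835 = 1.983%.

1.983%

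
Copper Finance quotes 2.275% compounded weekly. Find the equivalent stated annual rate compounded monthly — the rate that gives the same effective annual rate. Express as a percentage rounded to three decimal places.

2.277%

EAR = (1 + 0.02275/52)^52 − 1 = 0.023006.
Solve (1 + r/12)^12 = 1.023006: r/12 = 1.023006^(1/12) − 1 = 0.001897, so r = 0.022767 = 2.277%.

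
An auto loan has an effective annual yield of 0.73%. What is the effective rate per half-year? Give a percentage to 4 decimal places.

The per-half-year rate i satisfies (1 + i)^2 = 1 + 0.0073.
i = 1.0073^(1/2) − 1 = 0.0036434 = 0.3643%.

0.3643%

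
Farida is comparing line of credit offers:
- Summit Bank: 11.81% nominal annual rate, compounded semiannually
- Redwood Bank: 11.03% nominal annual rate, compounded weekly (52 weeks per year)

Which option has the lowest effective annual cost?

Redwood Bank

Summit Bank: (1 + 0.1181/2)^2 − 1 = 12.159%
Redwood Bank: (1 + 0.1103/52)^52 − 1 = 11.648%
The lowest effective annual rate is Redwood Bank at 11.648%.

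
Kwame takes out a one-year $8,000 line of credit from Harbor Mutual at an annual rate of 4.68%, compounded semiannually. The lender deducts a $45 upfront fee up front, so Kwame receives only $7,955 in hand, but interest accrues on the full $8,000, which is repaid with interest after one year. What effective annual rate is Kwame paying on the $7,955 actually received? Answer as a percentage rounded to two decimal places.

Amount owed after one year: 8,000 × (1 + 0.0468/2)^2 = 8,000 × 1.047348 = $8,378.78.
Effective rate on net proceeds: 8,378.78 / 7,955 − 1 = 0.053272 = 5.33%.

5.33%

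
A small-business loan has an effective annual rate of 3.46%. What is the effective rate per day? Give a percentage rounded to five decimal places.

The per-day rate i satisfies (1 + i)^365 = 1 + 0.0346.
i = 1.0346^(1/365) − 1 = 0.0000932 = 0.00932%.

0.00932%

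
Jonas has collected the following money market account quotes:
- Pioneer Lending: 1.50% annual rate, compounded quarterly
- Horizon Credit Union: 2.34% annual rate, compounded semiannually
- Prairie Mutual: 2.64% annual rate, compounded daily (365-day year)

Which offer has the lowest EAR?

Pioneer Lending

Pioneer Lending: (1 + 0.0150/4)^4 − 1 = 1.508%
Horizon Credit Union: (1 + 0.0234/2)^2 − 1 = 2.354%
Prairie Mutual: (1 + 0.0264/365)^365 − 1 = 2.675%
The lowest effective annual rate is Pioneer Lending at 1.508%.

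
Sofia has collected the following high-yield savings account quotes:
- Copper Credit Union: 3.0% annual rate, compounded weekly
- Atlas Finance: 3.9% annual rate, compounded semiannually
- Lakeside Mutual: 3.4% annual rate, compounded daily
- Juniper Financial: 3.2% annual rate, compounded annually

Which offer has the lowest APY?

Copper Credit Union: (1 + 0.030/52)^52 − 1 = 3.045%
Atlas Finance: (1 + 0.039/2)^2 − 1 = 3.938%
Lakeside Mutual: (1 + 0.034/365)^365 − 1 = 3.458%
Juniper Financial: compounded annually, EAR = 3.200%
The lowest effective annual rate is Copper Credit Union at 3.045%.

Copper Credit Union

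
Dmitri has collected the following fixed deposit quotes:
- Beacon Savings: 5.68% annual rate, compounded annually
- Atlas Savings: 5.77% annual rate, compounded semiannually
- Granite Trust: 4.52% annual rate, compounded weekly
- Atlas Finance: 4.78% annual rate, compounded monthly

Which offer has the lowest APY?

Beacon Savings: compounded annually, EAR = 5.680%
Atlas Savings: (1 + 0.0577/2)^2 − 1 = 5.853%
Granite Trust: (1 + 0.0452/52)^52 − 1 = 4.622%
Atlas Finance: (1 + 0.0478/12)^12 − 1 = 4.886%
The lowest effective annual rate is Granite Trust at 4.622%.

Granite Trust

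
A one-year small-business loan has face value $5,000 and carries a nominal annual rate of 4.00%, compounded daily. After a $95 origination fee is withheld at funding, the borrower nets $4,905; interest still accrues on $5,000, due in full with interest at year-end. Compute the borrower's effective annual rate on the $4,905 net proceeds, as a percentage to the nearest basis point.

6.10%

Amount owed after one year: 5,000 × (1 + 0.0400/365)^365 = 5,000 × 1.040808 = $5,204.04.
Effective rate on net proceeds: 5,204.04 / 4,905 − 1 = 0.060967 = 6.10%.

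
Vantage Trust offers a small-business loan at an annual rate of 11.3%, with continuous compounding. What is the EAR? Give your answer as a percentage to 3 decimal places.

11.963%

With continuous compounding, EAR = e^0.113 − 1.
e^0.113 = 1.119632, so EAR = 0.119632 = 11.963%.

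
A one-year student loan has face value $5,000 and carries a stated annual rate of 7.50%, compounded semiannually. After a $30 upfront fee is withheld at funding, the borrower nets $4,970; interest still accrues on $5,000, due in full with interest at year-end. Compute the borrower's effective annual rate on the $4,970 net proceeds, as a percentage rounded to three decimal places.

8.290%

Amount owed after one year: 5,000 × (1 + 0.0750/2)^2 = 5,000 × 1.076406 = $5,382.03.
Effective rate on net proceeds: 5,382.03 / 4,970 − 1 = 0.082904 = 8.290%.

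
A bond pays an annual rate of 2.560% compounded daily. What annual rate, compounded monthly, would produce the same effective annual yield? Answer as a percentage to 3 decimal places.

2.563%

EAR = (1 + 0.02560/365)^365 − 1 = 0.025930.
Solve (1 + r/12)^12 = 1.025930: r/12 = 1.025930^(1/12) − 1 = 0.002136, so r = 0.025626 = 2.563%.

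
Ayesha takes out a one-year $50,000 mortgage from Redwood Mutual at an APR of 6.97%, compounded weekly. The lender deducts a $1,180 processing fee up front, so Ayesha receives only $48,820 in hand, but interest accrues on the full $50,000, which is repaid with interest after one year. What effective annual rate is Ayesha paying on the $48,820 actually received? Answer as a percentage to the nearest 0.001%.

9.805%

Amount owed after one year: 50,000 × (1 + 0.0697/52)^52 = 50,000 × 1.072136 = $53,606.82.
Effective rate on net proceeds: 53,606.82 / 48,820 − 1 = 0.098050 = 9.805%.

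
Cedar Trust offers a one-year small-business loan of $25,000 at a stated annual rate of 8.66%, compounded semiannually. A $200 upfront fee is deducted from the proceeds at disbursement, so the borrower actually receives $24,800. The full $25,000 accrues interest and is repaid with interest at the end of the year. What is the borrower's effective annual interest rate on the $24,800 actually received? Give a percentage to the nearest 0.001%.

Amount owed after one year: 25,000 × (1 + 0.0866/2)^2 = 25,000 × 1.088475 = $27,211.87.
Effective rate on net proceeds: 27,211.87 / 24,800 − 1 = 0.097253 = 9.725%.

9.725%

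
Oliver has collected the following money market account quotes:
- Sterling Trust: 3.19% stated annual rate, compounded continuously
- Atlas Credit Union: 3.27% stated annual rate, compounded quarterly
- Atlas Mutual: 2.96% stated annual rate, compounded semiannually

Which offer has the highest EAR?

Atlas Credit Union

Sterling Trust: e^0.0319 − 1 = 3.241%
Atlas Credit Union: (1 + 0.0327/4)^4 − 1 = 3.310%
Atlas Mutual: (1 + 0.0296/2)^2 − 1 = 2.982%
The highest effective annual rate is Atlas Credit Union at 3.310%.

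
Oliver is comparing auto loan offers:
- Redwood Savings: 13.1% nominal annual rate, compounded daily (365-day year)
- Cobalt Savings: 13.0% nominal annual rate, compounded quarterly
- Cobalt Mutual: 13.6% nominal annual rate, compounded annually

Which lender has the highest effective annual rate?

Redwood Savings

Redwood Savings: (1 + 0.131/365)^365 − 1 = 13.994%
Cobalt Savings: (1 + 0.130/4)^4 − 1 = 13.648%
Cobalt Mutual: compounded annually, EAR = 13.600%
The highest effective annual rate is Redwood Savings at 13.994%.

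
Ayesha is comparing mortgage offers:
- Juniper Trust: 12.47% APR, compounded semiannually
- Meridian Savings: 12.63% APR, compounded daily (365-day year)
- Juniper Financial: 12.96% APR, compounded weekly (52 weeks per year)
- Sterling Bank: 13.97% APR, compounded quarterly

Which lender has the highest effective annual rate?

Juniper Trust: (1 + 0.1247/2)^2 − 1 = 12.859%
Meridian Savings: (1 + 0.1263/365)^365 − 1 = 13.460%
Juniper Financial: (1 + 0.1296/52)^52 − 1 = 13.819%
Sterling Bank: (1 + 0.1397/4)^4 − 1 = 14.719%
The highest effective annual rate is Sterling Bank at 14.719%.

Sterling Bank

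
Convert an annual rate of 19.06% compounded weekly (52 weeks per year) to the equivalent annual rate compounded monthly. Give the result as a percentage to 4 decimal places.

EAR = (1 + 0.1906/52)^52 − 1 = 0.209554.
Solve (1 + r/12)^12 = 1.209554: r/12 = 1.209554^(1/12) − 1 = 0.015981, so r = 0.191768 = 19.1768%.

19.1768%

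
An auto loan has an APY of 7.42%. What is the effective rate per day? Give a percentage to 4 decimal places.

0.0196%

The per-day rate i satisfies (1 + i)^365 = 1 + 0.0742.
i = 1.0742^(1/365) − 1 = 0.0001961 = 0.0196%.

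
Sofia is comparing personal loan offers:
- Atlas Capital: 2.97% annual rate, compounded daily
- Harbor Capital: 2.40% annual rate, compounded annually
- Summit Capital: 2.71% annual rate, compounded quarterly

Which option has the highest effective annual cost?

Atlas Capital: (1 + 0.0297/365)^365 − 1 = 3.014%
Harbor Capital: compounded annually, EAR = 2.400%
Summit Capital: (1 + 0.0271/4)^4 − 1 = 2.738%
The highest effective annual rate is Atlas Capital at 3.014%.

Atlas Capital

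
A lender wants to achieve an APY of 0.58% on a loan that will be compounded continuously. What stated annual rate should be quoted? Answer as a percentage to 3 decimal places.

0.578%

Continuous: nominal r satisfies e^r − 1 = 0.0058.
r = ln(1 + 0.0058) = ln(1.0058) = 0.005783 = 0.578%.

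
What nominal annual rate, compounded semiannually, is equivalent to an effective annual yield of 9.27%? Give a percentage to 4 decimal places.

9.0646%

(1 + r/2)^2 − 1 = 0.0927, so 1 + r/2 = 1.0927^(1/2).
r/2 = 0.045323, so r = 0.090646 = 9.0646%.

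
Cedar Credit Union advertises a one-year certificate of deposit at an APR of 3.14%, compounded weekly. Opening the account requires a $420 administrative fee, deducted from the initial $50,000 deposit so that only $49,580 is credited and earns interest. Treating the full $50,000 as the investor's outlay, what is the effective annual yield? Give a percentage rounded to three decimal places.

Value after one year: 49,580 × (1 + 0.0314/52)^52 = 49,580 × 1.031888 = $51,161.03.
Effective yield on the $50,000 outlay: 51,161.03 / 50,000 − 1 = 0.023221 = 2.322%.

2.322%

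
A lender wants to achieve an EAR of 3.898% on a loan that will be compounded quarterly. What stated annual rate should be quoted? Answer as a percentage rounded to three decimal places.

(1 + r/4)^4 − 1 = 0.03898, so 1 + r/4 = 1.03898^(1/4).
r/4 = 0.009606, so r = 0.038423 = 3.842%.

3.842%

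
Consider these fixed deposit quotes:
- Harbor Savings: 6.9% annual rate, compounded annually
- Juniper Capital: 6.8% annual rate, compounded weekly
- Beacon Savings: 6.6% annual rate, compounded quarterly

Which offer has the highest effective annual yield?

Harbor Savings: compounded annually, EAR = 6.900%
Juniper Capital: (1 + 0.068/52)^52 − 1 = 7.032%
Beacon Savings: (1 + 0.066/4)^4 − 1 = 6.765%
The highest effective annual rate is Juniper Capital at 7.032%.

Juniper Capital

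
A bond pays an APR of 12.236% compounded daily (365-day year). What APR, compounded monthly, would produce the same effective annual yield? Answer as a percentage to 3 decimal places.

12.297%

EAR = (1 + 0.12236/365)^365 − 1 = 0.130138.
Solve (1 + r/12)^12 = 1.130138: r/12 = 1.130138^(1/12) − 1 = 0.010247, so r = 0.122965 = 12.297%.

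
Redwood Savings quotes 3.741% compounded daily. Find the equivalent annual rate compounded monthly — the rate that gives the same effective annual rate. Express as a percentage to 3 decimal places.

3.747%

EAR = (1 + 0.03741/365)^365 − 1 = 0.038117.
Solve (1 + r/12)^12 = 1.038117: r/12 = 1.038117^(1/12) − 1 = 0.003122, so r = 0.037466 = 3.747%.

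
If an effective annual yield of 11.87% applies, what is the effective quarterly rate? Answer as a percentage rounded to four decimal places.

The per-quarter rate i satisfies (1 + i)^4 = 1 + 0.1187.
i = 1.1187^(1/4) − 1 = 0.0284387 = 2.8439%.

2.8439%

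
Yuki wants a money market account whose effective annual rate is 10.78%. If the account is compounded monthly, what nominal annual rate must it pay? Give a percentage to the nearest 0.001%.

(1 + r/12)^12 − 1 = 0.1078, so 1 + r/12 = 1.1078^(1/12).
r/12 = 0.008568, so r = 0.102814 = 10.281%.

10.281%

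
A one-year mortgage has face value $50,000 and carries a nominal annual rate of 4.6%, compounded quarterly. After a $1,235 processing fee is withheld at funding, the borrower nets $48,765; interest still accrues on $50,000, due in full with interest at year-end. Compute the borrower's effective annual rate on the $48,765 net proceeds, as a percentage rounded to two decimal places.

7.33%

Amount owed after one year: 50,000 × (1 + 0.046/4)^4 = 50,000 × 1.046800 = $52,339.98.
Effective rate on net proceeds: 52,339.98 / 48,765 − 1 = 0.073310 = 7.33%.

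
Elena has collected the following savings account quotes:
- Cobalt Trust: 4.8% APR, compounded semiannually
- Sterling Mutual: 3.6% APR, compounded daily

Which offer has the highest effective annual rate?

Cobalt Trust: (1 + 0.048/2)^2 − 1 = 4.858%
Sterling Mutual: (1 + 0.036/365)^365 − 1 = 3.665%
The highest effective annual rate is Cobalt Trust at 4.858%.

Cobalt Trust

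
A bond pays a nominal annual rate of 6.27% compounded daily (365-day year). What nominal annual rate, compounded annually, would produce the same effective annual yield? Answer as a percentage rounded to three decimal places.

EAR = (1 + 0.0627/365)^365 − 1 = 0.064702.
Compounded annually, the equivalent nominal rate is the EAR itself: 6.470%.

6.470%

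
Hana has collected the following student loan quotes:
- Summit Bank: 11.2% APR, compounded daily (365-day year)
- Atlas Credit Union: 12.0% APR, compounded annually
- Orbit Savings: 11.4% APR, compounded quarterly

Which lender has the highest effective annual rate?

Atlas Credit Union

Summit Bank: (1 + 0.112/365)^365 − 1 = 11.849%
Atlas Credit Union: compounded annually, EAR = 12.000%
Orbit Savings: (1 + 0.114/4)^4 − 1 = 11.897%
The highest effective annual rate is Atlas Credit Union at 12.000%.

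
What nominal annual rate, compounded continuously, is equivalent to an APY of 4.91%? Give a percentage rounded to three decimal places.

4.793%

Continuous: nominal r satisfies e^r − 1 = 0.0491.
r = ln(1 + 0.0491) = ln(1.0491) = 0.047933 = 4.793%.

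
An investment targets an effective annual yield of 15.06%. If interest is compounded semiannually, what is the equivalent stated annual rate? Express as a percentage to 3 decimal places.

(1 + r/2)^2 − 1 = 0.1506, so 1 + r/2 = 1.1506^(1/2).
r/2 = 0.072660, so r = 0.145320 = 14.532%.

14.532%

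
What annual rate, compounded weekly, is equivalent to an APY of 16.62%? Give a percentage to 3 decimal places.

15.398%

(1 + r/52)^52 − 1 = 0.1662, so 1 + r/52 = 1.1662^(1/52).
r/52 = 0.002961, so r = 0.153978 = 15.398%.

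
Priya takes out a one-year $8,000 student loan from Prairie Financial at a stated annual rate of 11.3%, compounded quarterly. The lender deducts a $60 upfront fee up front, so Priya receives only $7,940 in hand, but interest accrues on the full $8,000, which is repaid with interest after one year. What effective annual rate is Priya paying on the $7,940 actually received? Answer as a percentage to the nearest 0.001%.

12.633%

Amount owed after one year: 8,000 × (1 + 0.113/4)^4 = 8,000 × 1.117879 = $8,943.03.
Effective rate on net proceeds: 8,943.03 / 7,940 − 1 = 0.126327 = 12.633%.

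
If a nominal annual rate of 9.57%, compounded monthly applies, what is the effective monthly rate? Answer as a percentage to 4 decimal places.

With a nominal annual rate compounded monthly, the periodic rate is the nominal rate divided by 12.
i = 0.0957 / 12 = 0.0079750 = 0.7975%.

0.7975%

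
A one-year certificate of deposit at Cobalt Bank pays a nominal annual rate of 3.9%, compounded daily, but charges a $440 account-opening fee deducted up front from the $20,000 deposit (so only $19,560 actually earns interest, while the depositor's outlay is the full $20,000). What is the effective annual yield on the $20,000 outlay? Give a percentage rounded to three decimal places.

1.689%

Value after one year: 19,560 × (1 + 0.039/365)^365 = 19,560 × 1.039768 = $20,337.87.
Effective yield on the $20,000 outlay: 20,337.87 / 20,000 − 1 = 0.016893 = 1.689%.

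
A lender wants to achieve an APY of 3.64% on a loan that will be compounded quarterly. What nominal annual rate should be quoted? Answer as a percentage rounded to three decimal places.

(1 + r/4)^4 − 1 = 0.0364, so 1 + r/4 = 1.0364^(1/4).
r/4 = 0.008978, so r = 0.035913 = 3.591%.

3.591%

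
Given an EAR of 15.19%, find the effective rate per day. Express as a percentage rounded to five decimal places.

0.03875%

The per-day rate i satisfies (1 + i)^365 = 1 + 0.1519.
i = 1.1519^(1/365) − 1 = 0.0003875 = 0.03875%.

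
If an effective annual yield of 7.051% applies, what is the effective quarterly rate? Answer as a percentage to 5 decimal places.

The per-quarter rate i satisfies (1 + i)^4 = 1 + 0.07051.
i = 1.07051^(1/4) − 1 = 0.0171797 = 1.71797%.

1.71797%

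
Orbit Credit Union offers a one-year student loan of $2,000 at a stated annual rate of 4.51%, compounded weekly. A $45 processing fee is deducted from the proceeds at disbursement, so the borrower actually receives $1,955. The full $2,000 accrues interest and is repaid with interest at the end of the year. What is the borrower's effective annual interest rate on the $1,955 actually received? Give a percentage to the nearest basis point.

Amount owed after one year: 2,000 × (1 + 0.0451/52)^52 = 2,000 × 1.046112 = $2,092.22.
Effective rate on net proceeds: 2,092.22 / 1,955 − 1 = 0.070191 = 7.02%.

7.02%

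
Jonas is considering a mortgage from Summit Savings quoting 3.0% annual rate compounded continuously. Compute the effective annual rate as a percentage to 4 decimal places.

With continuous compounding, EAR = e^0.030 − 1.
e^0.030 = 1.030455, so EAR = 0.030455 = 3.0455%.

3.0455%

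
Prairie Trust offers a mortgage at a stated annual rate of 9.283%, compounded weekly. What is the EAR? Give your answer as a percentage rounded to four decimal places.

EAR = (1 + 0.09283/52)^52 − 1.
= 1.097184 − 1 = 9.7184%.

9.7184%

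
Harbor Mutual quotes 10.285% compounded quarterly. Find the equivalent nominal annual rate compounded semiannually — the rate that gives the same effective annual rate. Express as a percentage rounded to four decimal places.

10.4172%

EAR = (1 + 0.10285/4)^4 − 1 = 0.106885.
Solve (1 + r/2)^2 = 1.106885: r/2 = 1.106885^(1/2) − 1 = 0.052086, so r = 0.104172 = 10.4172%.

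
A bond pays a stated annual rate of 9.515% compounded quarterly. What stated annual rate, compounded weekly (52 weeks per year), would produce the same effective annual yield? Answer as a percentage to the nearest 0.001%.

9.412%

EAR = (1 + 0.09515/4)^4 − 1 = 0.098599.
Solve (1 + r/52)^52 = 1.098599: r/52 = 1.098599^(1/52) − 1 = 0.001810, so r = 0.094121 = 9.412%.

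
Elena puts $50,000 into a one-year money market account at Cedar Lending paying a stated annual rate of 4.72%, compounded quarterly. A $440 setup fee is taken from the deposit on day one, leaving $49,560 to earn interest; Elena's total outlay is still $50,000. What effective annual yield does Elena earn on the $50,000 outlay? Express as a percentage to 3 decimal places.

Value after one year: 49,560 × (1 + 0.0472/4)^4 = 49,560 × 1.048042 = $51,940.96.
Effective yield on the $50,000 outlay: 51,940.96 / 50,000 − 1 = 0.038819 = 3.882%.

3.882%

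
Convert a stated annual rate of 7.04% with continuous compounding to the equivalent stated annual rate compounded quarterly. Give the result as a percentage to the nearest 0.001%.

EAR under continuous compounding: e^0.0704 − 1 = 0.072937.
Solve (1 + r/4)^4 = 1.072937: r/4 = 1.072937^(1/4) − 1 = 0.017756, so r = 0.071023 = 7.102%.

7.102%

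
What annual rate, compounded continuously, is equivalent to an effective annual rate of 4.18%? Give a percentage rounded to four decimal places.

Continuous: nominal r satisfies e^r − 1 = 0.0418.
r = ln(1 + 0.0418) = ln(1.0418) = 0.040950 = 4.0950%.

4.0950%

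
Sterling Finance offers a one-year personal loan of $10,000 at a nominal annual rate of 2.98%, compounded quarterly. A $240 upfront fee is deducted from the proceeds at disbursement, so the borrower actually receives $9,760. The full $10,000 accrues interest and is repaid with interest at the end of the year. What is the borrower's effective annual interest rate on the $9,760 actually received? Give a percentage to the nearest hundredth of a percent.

5.55%

Amount owed after one year: 10,000 × (1 + 0.0298/4)^4 = 10,000 × 1.030135 = $10,301.35.
Effective rate on net proceeds: 10,301.35 / 9,760 − 1 = 0.055466 = 5.55%.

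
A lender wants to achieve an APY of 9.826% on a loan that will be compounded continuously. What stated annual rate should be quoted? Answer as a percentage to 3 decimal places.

Continuous: nominal r satisfies e^r − 1 = 0.09826.
r = ln(1 + 0.09826) = ln(1.09826) = 0.093727 = 9.373%.

9.373%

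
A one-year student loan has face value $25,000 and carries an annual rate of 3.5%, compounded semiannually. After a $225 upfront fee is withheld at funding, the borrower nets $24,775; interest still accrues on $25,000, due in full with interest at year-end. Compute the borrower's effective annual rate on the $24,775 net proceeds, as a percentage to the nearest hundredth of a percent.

4.47%

Amount owed after one year: 25,000 × (1 + 0.035/2)^2 = 25,000 × 1.035306 = $25,882.66.
Effective rate on net proceeds: 25,882.66 / 24,775 − 1 = 0.044709 = 4.47%.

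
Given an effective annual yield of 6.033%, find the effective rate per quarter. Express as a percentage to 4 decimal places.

1.4753%

The per-quarter rate i satisfies (1 + i)^4 = 1 + 0.06033.
i = 1.06033^(1/4) − 1 = 0.0147528 = 1.4753%.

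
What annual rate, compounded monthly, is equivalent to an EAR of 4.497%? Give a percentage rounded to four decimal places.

(1 + r/12)^12 − 1 = 0.04497, so 1 + r/12 = 1.04497^(1/12).
r/12 = 0.003672, so r = 0.044069 = 4.4069%.

4.4069%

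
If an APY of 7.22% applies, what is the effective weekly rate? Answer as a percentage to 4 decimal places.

0.1342%

The per-week rate i satisfies (1 + i)^52 = 1 + 0.0722.
i = 1.0722^(1/52) − 1 = 0.0013415 = 0.1342%.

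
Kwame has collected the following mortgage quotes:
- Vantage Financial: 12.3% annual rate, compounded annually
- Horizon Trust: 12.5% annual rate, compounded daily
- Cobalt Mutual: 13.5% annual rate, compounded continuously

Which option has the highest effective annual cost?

Cobalt Mutual

Vantage Financial: compounded annually, EAR = 12.300%
Horizon Trust: (1 + 0.125/365)^365 − 1 = 13.312%
Cobalt Mutual: e^0.135 − 1 = 14.454%
The highest effective annual rate is Cobalt Mutual at 14.454%.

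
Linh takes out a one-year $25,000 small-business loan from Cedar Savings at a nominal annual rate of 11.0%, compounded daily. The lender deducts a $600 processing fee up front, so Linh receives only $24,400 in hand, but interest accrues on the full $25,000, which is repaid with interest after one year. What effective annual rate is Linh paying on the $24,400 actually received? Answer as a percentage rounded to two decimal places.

14.37%

Amount owed after one year: 25,000 × (1 + 0.110/365)^365 = 25,000 × 1.116260 = $27,906.49.
Effective rate on net proceeds: 27,906.49 / 24,400 − 1 = 0.143709 = 14.37%.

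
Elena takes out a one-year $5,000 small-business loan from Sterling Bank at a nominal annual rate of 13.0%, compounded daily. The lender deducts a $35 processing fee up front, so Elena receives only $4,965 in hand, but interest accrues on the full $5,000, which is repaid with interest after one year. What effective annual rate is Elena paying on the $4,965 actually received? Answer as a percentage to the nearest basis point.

14.68%

Amount owed after one year: 5,000 × (1 + 0.130/365)^365 = 5,000 × 1.138802 = $5,694.01.
Effective rate on net proceeds: 5,694.01 / 4,965 − 1 = 0.146830 = 14.68%.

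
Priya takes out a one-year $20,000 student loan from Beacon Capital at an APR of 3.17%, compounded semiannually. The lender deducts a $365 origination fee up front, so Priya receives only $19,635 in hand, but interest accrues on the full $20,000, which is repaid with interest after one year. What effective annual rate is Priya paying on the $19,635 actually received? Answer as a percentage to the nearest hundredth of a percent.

5.11%

Amount owed after one year: 20,000 × (1 + 0.0317/2)^2 = 20,000 × 1.031951 = $20,639.02.
Effective rate on net proceeds: 20,639.02 / 19,635 − 1 = 0.051134 = 5.11%.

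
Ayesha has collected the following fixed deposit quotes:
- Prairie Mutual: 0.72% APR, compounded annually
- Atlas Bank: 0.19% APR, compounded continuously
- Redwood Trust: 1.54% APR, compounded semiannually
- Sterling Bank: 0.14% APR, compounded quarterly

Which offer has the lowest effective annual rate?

Sterling Bank

Prairie Mutual: compounded annually, EAR = 0.720%
Atlas Bank: e^0.0019 − 1 = 0.190%
Redwood Trust: (1 + 0.0154/2)^2 − 1 = 1.546%
Sterling Bank: (1 + 0.0014/4)^4 − 1 = 0.140%
The lowest effective annual rate is Sterling Bank at 0.140%.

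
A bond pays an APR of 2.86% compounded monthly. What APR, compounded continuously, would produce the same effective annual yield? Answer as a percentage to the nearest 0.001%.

2.857%

EAR = (1 + 0.0286/12)^12 − 1 = 0.028978.
Equivalent continuous rate: r = ln(1 + 0.028978) = 0.028566 = 2.857%.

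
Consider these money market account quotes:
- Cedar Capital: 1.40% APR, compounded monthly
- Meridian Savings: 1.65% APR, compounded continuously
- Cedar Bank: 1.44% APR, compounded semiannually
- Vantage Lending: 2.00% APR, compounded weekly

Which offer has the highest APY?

Cedar Capital: (1 + 0.0140/12)^12 − 1 = 1.409%
Meridian Savings: e^0.0165 − 1 = 1.664%
Cedar Bank: (1 + 0.0144/2)^2 − 1 = 1.445%
Vantage Lending: (1 + 0.0200/52)^52 − 1 = 2.020%
The highest effective annual rate is Vantage Lending at 2.020%.

Vantage Lending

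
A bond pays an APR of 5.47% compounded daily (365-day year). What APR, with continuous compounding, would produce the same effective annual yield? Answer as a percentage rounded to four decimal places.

EAR = (1 + 0.0547/365)^365 − 1 = 0.056219.
Equivalent continuous rate: r = ln(1 + 0.056219) = 0.054696 = 5.4696%.

5.4696%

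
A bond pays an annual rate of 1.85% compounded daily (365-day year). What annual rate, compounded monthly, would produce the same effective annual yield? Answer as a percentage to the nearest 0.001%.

EAR = (1 + 0.0185/365)^365 − 1 = 0.018672.
Solve (1 + r/12)^12 = 1.018672: r/12 = 1.018672^(1/12) − 1 = 0.001543, so r = 0.018514 = 1.851%.

1.851%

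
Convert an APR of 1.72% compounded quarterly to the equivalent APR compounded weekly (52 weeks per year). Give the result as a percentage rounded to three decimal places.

1.717%

EAR = (1 + 0.0172/4)^4 − 1 = 0.017311.
Solve (1 + r/52)^52 = 1.017311: r/52 = 1.017311^(1/52) − 1 = 0.000330, so r = 0.017166 = 1.717%.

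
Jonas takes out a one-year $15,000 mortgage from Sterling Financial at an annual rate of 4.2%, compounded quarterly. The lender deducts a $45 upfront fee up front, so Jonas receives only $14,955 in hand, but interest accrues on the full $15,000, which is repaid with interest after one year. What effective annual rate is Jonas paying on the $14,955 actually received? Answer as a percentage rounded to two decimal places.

Amount owed after one year: 15,000 × (1 + 0.042/4)^4 = 15,000 × 1.042666 = $15,639.99.
Effective rate on net proceeds: 15,639.99 / 14,955 − 1 = 0.045804 = 4.58%.

4.58%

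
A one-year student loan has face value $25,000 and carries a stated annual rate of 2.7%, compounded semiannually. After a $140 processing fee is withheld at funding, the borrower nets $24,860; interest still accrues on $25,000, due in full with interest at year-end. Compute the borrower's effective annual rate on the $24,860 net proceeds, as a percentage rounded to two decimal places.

3.30%

Amount owed after one year: 25,000 × (1 + 0.027/2)^2 = 25,000 × 1.027182 = $25,679.56.
Effective rate on net proceeds: 25,679.56 / 24,860 − 1 = 0.032967 = 3.30%.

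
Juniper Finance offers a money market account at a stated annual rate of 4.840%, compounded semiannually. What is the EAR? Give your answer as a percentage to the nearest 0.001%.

EAR = (1 + 0.04840/2)^2 − 1.
= (1 + 0.024200)^2 − 1 = 1.048986 − 1 = 4.899%.

4.899%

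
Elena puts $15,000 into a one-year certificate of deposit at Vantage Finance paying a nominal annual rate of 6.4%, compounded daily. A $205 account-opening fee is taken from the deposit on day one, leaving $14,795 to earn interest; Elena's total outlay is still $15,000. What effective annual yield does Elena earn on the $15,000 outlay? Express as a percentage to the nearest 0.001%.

Value after one year: 14,795 × (1 + 0.064/365)^365 = 14,795 × 1.066086 = $15,772.75.
Effective yield on the $15,000 outlay: 15,772.75 / 15,000 − 1 = 0.051517 = 5.152%.

5.152%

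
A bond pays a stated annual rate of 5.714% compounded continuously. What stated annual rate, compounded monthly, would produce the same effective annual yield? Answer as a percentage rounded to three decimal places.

5.728%

EAR under continuous compounding: e^0.05714 − 1 = 0.058804.
Solve (1 + r/12)^12 = 1.058804: r/12 = 1.058804^(1/12) − 1 = 0.004773, so r = 0.057276 = 5.728%.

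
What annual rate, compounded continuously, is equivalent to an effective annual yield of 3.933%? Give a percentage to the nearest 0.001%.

Continuous: nominal r satisfies e^r − 1 = 0.03933.
r = ln(1 + 0.03933) = ln(1.03933) = 0.038576 = 3.858%.

3.858%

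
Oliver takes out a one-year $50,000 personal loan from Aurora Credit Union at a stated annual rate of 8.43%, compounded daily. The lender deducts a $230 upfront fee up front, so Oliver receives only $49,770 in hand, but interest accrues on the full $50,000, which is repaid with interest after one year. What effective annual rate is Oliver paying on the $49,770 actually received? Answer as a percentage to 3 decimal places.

Amount owed after one year: 50,000 × (1 + 0.0843/365)^365 = 50,000 × 1.087945 = $54,397.23.
Effective rate on net proceeds: 54,397.23 / 49,770 − 1 = 0.092972 = 9.297%.

9.297%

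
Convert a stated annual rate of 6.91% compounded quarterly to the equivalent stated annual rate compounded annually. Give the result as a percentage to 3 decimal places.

7.091%

EAR = (1 + 0.0691/4)^4 − 1 = 0.070911.
Compounded annually, the equivalent nominal rate is the EAR itself: 7.091%.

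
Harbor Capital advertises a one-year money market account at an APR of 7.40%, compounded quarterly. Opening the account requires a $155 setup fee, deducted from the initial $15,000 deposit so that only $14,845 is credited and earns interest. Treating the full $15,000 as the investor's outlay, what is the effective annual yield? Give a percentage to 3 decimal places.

6.496%

Value after one year: 14,845 × (1 + 0.0740/4)^4 = 14,845 × 1.076079 = $15,974.39.
Effective yield on the $15,000 outlay: 15,974.39 / 15,000 − 1 = 0.064959 = 6.496%.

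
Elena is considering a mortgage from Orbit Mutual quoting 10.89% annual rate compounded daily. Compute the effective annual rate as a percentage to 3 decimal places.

11.503%

EAR = (1 + 0.1089/365)^365 − 1.
= (1 + 0.000298)^365 − 1 = 1.115033 − 1 = 11.503%.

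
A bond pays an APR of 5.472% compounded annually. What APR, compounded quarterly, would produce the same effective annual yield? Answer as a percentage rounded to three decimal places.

5.363%

Compounded annually, EAR = nominal = 0.054720.
Solve (1 + r/4)^4 = 1.054720: r/4 = 1.054720^(1/4) − 1 = 0.013408, so r = 0.053632 = 5.363%.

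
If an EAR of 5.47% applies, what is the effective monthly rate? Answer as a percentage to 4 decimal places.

The per-month rate i satisfies (1 + i)^12 = 1 + 0.0547.
i = 1.0547^(1/12) − 1 = 0.0044479 = 0.4448%.

0.4448%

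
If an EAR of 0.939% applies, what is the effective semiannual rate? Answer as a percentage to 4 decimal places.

The per-half-year rate i satisfies (1 + i)^2 = 1 + 0.00939.
i = 1.00939^(1/2) − 1 = 0.0046840 = 0.4684%.

0.4684%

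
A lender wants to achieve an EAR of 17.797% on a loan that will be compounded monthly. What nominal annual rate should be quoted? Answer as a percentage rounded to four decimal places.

(1 + r/12)^12 − 1 = 0.17797, so 1 + r/12 = 1.17797^(1/12).
r/12 = 0.013743, so r = 0.164916 = 16.4916%.

16.4916%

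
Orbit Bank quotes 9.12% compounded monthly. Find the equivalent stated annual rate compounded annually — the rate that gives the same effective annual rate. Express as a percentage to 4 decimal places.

EAR = (1 + 0.0912/12)^12 − 1 = 0.095110.
Compounded annually, the equivalent nominal rate is the EAR itself: 9.5110%.

9.5110%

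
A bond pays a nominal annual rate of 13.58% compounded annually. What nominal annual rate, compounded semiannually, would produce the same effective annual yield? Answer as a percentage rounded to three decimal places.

13.148%

Compounded annually, EAR = nominal = 0.135800.
Solve (1 + r/2)^2 = 1.135800: r/2 = 1.135800^(1/2) − 1 = 0.065739, so r = 0.131478 = 13.148%.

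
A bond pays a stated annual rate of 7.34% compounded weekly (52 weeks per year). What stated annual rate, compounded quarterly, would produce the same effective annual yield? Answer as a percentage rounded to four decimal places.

EAR = (1 + 0.0734/52)^52 − 1 = 0.076105.
Solve (1 + r/4)^4 = 1.076105: r/4 = 1.076105^(1/4) − 1 = 0.018506, so r = 0.074025 = 7.4025%.

7.4025%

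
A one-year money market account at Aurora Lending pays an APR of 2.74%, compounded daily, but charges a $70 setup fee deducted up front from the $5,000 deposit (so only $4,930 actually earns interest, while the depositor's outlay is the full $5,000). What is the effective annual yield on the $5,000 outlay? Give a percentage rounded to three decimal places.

Value after one year: 4,930 × (1 + 0.0274/365)^365 = 4,930 × 1.027778 = $5,066.94.
Effective yield on the $5,000 outlay: 5,066.94 / 5,000 − 1 = 0.013389 = 1.339%.

1.339%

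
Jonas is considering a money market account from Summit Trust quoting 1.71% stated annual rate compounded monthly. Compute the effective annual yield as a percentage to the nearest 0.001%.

1.723%

EAR = (1 + 0.0171/12)^12 − 1.
= 1.017235 − 1 = 1.723%.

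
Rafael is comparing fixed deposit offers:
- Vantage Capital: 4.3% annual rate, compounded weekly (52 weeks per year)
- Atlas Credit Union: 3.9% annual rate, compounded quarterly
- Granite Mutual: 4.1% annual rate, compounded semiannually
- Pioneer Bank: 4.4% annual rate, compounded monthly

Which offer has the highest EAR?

Vantage Capital: (1 + 0.043/52)^52 − 1 = 4.392%
Atlas Credit Union: (1 + 0.039/4)^4 − 1 = 3.957%
Granite Mutual: (1 + 0.041/2)^2 − 1 = 4.142%
Pioneer Bank: (1 + 0.044/12)^12 − 1 = 4.490%
The highest effective annual rate is Pioneer Bank at 4.490%.

Pioneer Bank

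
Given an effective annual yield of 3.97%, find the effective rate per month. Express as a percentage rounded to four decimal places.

0.3250%

The per-month rate i satisfies (1 + i)^12 = 1 + 0.0397.
i = 1.0397^(1/12) − 1 = 0.0032496 = 0.3250%.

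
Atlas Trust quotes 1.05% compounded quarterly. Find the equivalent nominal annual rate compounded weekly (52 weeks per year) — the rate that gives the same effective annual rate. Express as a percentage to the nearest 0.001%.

1.049%

EAR = (1 + 0.0105/4)^4 − 1 = 0.010541.
Solve (1 + r/52)^52 = 1.010541: r/52 = 1.010541^(1/52) − 1 = 0.000202, so r = 0.010487 = 1.049%.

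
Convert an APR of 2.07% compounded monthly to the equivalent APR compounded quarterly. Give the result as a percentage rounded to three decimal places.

EAR = (1 + 0.0207/12)^12 − 1 = 0.020898.
Solve (1 + r/4)^4 = 1.020898: r/4 = 1.020898^(1/4) − 1 = 0.005184, so r = 0.020736 = 2.074%.

2.074%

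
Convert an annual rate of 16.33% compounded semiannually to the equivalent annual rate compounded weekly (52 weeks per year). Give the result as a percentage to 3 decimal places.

15.721%

EAR = (1 + 0.1633/2)^2 − 1 = 0.169967.
Solve (1 + r/52)^52 = 1.169967: r/52 = 1.169967^(1/52) − 1 = 0.003023, so r = 0.157212 = 15.721%.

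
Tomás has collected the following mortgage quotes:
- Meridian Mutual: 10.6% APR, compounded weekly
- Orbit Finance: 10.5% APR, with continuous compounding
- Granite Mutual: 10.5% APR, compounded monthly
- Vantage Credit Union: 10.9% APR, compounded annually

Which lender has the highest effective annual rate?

Meridian Mutual: (1 + 0.106/52)^52 − 1 = 11.170%
Orbit Finance: e^0.105 − 1 = 11.071%
Granite Mutual: (1 + 0.105/12)^12 − 1 = 11.020%
Vantage Credit Union: compounded annually, EAR = 10.900%
The highest effective annual rate is Meridian Mutual at 11.170%.

Meridian Mutual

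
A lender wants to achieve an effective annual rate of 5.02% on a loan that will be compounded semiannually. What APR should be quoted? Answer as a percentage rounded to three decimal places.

4.959%

(1 + r/2)^2 − 1 = 0.0502, so 1 + r/2 = 1.0502^(1/2).
r/2 = 0.024793, so r = 0.049585 = 4.959%.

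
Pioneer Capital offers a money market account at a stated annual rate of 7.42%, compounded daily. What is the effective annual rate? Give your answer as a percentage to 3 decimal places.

EAR = (1 + 0.0742/365)^365 − 1.
= 1.077014 − 1 = 7.701%.

7.701%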